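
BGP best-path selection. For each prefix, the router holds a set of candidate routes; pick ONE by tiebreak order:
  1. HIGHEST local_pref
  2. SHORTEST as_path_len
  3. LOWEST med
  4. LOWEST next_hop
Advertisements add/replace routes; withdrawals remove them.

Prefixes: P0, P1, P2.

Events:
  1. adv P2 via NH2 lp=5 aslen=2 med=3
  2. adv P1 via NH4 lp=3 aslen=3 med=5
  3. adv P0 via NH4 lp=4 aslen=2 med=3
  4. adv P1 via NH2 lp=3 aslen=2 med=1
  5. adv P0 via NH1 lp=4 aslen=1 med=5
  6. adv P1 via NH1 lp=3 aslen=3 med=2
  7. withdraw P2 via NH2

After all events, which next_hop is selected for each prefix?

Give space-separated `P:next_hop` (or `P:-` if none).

Op 1: best P0=- P1=- P2=NH2
Op 2: best P0=- P1=NH4 P2=NH2
Op 3: best P0=NH4 P1=NH4 P2=NH2
Op 4: best P0=NH4 P1=NH2 P2=NH2
Op 5: best P0=NH1 P1=NH2 P2=NH2
Op 6: best P0=NH1 P1=NH2 P2=NH2
Op 7: best P0=NH1 P1=NH2 P2=-

Answer: P0:NH1 P1:NH2 P2:-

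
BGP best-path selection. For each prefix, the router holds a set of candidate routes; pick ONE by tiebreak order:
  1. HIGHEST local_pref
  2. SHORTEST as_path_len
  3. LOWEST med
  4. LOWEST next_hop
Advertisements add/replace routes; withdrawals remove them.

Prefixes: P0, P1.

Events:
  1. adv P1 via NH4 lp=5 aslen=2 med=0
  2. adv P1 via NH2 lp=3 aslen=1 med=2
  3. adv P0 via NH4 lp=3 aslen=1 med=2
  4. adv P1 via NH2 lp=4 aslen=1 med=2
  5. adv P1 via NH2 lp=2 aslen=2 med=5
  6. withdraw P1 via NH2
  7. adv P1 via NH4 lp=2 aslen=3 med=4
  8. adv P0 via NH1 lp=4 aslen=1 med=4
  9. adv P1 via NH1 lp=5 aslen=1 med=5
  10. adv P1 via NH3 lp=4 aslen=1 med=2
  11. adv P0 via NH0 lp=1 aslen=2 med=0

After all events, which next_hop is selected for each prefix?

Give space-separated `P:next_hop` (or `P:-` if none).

Op 1: best P0=- P1=NH4
Op 2: best P0=- P1=NH4
Op 3: best P0=NH4 P1=NH4
Op 4: best P0=NH4 P1=NH4
Op 5: best P0=NH4 P1=NH4
Op 6: best P0=NH4 P1=NH4
Op 7: best P0=NH4 P1=NH4
Op 8: best P0=NH1 P1=NH4
Op 9: best P0=NH1 P1=NH1
Op 10: best P0=NH1 P1=NH1
Op 11: best P0=NH1 P1=NH1

Answer: P0:NH1 P1:NH1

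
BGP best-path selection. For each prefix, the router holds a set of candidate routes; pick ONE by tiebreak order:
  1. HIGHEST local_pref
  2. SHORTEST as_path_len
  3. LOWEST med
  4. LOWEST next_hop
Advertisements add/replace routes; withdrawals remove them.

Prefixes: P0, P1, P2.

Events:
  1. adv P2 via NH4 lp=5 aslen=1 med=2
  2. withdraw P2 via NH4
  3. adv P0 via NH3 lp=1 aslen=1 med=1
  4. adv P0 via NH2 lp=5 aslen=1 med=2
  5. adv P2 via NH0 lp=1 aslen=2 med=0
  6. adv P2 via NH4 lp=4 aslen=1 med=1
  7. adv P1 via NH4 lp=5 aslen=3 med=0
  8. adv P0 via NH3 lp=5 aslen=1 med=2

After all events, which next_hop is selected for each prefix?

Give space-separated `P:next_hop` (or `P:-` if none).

Op 1: best P0=- P1=- P2=NH4
Op 2: best P0=- P1=- P2=-
Op 3: best P0=NH3 P1=- P2=-
Op 4: best P0=NH2 P1=- P2=-
Op 5: best P0=NH2 P1=- P2=NH0
Op 6: best P0=NH2 P1=- P2=NH4
Op 7: best P0=NH2 P1=NH4 P2=NH4
Op 8: best P0=NH2 P1=NH4 P2=NH4

Answer: P0:NH2 P1:NH4 P2:NH4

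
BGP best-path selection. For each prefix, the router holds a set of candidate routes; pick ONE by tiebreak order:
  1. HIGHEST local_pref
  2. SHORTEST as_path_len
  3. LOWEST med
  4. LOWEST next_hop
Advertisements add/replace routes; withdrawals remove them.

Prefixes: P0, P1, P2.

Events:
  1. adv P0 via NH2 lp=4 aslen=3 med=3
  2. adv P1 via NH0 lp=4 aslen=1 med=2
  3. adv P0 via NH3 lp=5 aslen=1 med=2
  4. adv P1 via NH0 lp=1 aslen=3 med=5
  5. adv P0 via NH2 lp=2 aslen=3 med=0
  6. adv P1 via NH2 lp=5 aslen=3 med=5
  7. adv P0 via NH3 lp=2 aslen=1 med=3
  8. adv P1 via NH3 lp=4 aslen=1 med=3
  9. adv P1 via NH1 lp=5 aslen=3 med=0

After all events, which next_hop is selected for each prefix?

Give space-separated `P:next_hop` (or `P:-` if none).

Answer: P0:NH3 P1:NH1 P2:-

Derivation:
Op 1: best P0=NH2 P1=- P2=-
Op 2: best P0=NH2 P1=NH0 P2=-
Op 3: best P0=NH3 P1=NH0 P2=-
Op 4: best P0=NH3 P1=NH0 P2=-
Op 5: best P0=NH3 P1=NH0 P2=-
Op 6: best P0=NH3 P1=NH2 P2=-
Op 7: best P0=NH3 P1=NH2 P2=-
Op 8: best P0=NH3 P1=NH2 P2=-
Op 9: best P0=NH3 P1=NH1 P2=-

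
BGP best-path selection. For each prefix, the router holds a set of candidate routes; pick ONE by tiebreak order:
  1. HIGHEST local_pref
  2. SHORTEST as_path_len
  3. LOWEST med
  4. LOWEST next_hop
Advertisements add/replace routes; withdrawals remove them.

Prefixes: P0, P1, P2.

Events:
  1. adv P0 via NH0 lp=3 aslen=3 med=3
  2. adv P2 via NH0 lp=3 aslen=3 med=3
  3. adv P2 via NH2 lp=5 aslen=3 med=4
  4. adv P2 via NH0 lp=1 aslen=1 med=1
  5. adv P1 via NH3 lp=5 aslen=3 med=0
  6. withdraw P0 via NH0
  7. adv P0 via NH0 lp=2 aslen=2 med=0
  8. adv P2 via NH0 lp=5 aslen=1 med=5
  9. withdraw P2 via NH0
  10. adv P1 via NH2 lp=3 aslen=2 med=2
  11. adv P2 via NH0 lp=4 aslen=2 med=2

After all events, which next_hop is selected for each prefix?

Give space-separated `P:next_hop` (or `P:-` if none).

Op 1: best P0=NH0 P1=- P2=-
Op 2: best P0=NH0 P1=- P2=NH0
Op 3: best P0=NH0 P1=- P2=NH2
Op 4: best P0=NH0 P1=- P2=NH2
Op 5: best P0=NH0 P1=NH3 P2=NH2
Op 6: best P0=- P1=NH3 P2=NH2
Op 7: best P0=NH0 P1=NH3 P2=NH2
Op 8: best P0=NH0 P1=NH3 P2=NH0
Op 9: best P0=NH0 P1=NH3 P2=NH2
Op 10: best P0=NH0 P1=NH3 P2=NH2
Op 11: best P0=NH0 P1=NH3 P2=NH2

Answer: P0:NH0 P1:NH3 P2:NH2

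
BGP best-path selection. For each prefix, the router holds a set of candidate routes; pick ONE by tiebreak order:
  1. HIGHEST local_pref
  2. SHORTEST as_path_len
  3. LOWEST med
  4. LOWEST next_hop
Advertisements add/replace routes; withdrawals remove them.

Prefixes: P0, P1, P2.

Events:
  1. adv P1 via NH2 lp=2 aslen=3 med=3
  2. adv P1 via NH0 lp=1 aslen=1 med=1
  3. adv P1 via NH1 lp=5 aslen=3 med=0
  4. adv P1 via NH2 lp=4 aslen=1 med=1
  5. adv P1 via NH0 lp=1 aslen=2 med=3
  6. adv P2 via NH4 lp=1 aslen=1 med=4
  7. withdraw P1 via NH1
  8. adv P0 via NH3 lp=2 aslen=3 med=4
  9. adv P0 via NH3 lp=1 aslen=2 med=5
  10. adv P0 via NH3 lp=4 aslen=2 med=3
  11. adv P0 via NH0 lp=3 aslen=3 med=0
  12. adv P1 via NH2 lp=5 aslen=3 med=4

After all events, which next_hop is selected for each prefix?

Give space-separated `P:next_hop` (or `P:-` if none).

Op 1: best P0=- P1=NH2 P2=-
Op 2: best P0=- P1=NH2 P2=-
Op 3: best P0=- P1=NH1 P2=-
Op 4: best P0=- P1=NH1 P2=-
Op 5: best P0=- P1=NH1 P2=-
Op 6: best P0=- P1=NH1 P2=NH4
Op 7: best P0=- P1=NH2 P2=NH4
Op 8: best P0=NH3 P1=NH2 P2=NH4
Op 9: best P0=NH3 P1=NH2 P2=NH4
Op 10: best P0=NH3 P1=NH2 P2=NH4
Op 11: best P0=NH3 P1=NH2 P2=NH4
Op 12: best P0=NH3 P1=NH2 P2=NH4

Answer: P0:NH3 P1:NH2 P2:NH4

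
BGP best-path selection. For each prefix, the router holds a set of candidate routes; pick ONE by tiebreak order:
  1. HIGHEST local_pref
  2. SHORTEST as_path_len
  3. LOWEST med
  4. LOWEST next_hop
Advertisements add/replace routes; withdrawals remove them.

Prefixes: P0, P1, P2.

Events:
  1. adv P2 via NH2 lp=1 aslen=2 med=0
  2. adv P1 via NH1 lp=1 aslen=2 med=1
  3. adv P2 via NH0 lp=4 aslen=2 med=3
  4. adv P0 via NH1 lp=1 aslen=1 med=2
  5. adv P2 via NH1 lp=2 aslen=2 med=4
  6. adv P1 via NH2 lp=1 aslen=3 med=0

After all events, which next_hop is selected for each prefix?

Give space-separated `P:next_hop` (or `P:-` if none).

Op 1: best P0=- P1=- P2=NH2
Op 2: best P0=- P1=NH1 P2=NH2
Op 3: best P0=- P1=NH1 P2=NH0
Op 4: best P0=NH1 P1=NH1 P2=NH0
Op 5: best P0=NH1 P1=NH1 P2=NH0
Op 6: best P0=NH1 P1=NH1 P2=NH0

Answer: P0:NH1 P1:NH1 P2:NH0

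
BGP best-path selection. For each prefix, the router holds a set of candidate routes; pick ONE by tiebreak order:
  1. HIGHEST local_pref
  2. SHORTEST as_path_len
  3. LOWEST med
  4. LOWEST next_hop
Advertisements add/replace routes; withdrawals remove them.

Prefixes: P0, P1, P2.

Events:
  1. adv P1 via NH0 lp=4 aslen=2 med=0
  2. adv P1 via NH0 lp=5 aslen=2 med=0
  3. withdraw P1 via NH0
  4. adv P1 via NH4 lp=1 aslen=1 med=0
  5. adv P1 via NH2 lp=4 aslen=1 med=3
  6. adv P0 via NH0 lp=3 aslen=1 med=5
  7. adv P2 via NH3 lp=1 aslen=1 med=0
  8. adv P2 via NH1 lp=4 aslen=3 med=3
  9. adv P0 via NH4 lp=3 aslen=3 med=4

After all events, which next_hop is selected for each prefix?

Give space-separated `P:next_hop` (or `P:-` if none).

Answer: P0:NH0 P1:NH2 P2:NH1

Derivation:
Op 1: best P0=- P1=NH0 P2=-
Op 2: best P0=- P1=NH0 P2=-
Op 3: best P0=- P1=- P2=-
Op 4: best P0=- P1=NH4 P2=-
Op 5: best P0=- P1=NH2 P2=-
Op 6: best P0=NH0 P1=NH2 P2=-
Op 7: best P0=NH0 P1=NH2 P2=NH3
Op 8: best P0=NH0 P1=NH2 P2=NH1
Op 9: best P0=NH0 P1=NH2 P2=NH1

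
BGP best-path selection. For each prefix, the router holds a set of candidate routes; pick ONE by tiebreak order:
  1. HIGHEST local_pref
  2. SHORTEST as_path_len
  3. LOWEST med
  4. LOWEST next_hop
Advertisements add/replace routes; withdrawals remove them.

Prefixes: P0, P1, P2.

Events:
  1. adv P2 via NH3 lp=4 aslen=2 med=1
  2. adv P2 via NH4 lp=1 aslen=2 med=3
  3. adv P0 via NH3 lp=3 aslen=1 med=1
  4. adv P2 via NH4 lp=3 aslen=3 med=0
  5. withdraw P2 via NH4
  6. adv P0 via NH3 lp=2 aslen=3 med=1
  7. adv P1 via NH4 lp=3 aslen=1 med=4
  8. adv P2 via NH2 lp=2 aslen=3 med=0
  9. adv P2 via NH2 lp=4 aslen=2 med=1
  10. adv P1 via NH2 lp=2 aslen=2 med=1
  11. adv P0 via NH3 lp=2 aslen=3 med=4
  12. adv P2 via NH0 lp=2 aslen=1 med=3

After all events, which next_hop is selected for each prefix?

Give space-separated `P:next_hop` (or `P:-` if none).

Op 1: best P0=- P1=- P2=NH3
Op 2: best P0=- P1=- P2=NH3
Op 3: best P0=NH3 P1=- P2=NH3
Op 4: best P0=NH3 P1=- P2=NH3
Op 5: best P0=NH3 P1=- P2=NH3
Op 6: best P0=NH3 P1=- P2=NH3
Op 7: best P0=NH3 P1=NH4 P2=NH3
Op 8: best P0=NH3 P1=NH4 P2=NH3
Op 9: best P0=NH3 P1=NH4 P2=NH2
Op 10: best P0=NH3 P1=NH4 P2=NH2
Op 11: best P0=NH3 P1=NH4 P2=NH2
Op 12: best P0=NH3 P1=NH4 P2=NH2

Answer: P0:NH3 P1:NH4 P2:NH2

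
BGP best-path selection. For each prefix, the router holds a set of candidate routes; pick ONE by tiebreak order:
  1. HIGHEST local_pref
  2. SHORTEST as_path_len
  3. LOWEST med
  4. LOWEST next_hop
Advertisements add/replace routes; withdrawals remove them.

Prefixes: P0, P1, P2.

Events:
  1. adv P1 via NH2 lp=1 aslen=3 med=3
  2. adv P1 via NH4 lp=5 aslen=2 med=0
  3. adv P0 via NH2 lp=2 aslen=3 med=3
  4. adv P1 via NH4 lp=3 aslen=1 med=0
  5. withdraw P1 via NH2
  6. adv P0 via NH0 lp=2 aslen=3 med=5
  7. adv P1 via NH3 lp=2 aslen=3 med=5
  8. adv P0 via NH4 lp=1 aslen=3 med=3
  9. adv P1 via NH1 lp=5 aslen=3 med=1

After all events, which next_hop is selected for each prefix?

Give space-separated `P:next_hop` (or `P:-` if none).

Op 1: best P0=- P1=NH2 P2=-
Op 2: best P0=- P1=NH4 P2=-
Op 3: best P0=NH2 P1=NH4 P2=-
Op 4: best P0=NH2 P1=NH4 P2=-
Op 5: best P0=NH2 P1=NH4 P2=-
Op 6: best P0=NH2 P1=NH4 P2=-
Op 7: best P0=NH2 P1=NH4 P2=-
Op 8: best P0=NH2 P1=NH4 P2=-
Op 9: best P0=NH2 P1=NH1 P2=-

Answer: P0:NH2 P1:NH1 P2:-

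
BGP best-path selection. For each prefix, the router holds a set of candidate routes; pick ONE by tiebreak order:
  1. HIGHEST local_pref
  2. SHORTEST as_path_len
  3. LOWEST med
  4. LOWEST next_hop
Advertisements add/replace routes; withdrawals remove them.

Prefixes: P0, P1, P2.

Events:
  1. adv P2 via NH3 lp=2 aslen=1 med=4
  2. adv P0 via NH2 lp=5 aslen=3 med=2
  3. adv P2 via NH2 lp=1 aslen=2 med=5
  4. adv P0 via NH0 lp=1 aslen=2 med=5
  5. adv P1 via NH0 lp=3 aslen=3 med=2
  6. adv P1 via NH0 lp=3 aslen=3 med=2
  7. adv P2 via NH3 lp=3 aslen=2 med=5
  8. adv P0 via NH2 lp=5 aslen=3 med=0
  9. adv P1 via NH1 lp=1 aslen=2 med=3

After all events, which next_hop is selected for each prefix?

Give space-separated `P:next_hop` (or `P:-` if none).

Answer: P0:NH2 P1:NH0 P2:NH3

Derivation:
Op 1: best P0=- P1=- P2=NH3
Op 2: best P0=NH2 P1=- P2=NH3
Op 3: best P0=NH2 P1=- P2=NH3
Op 4: best P0=NH2 P1=- P2=NH3
Op 5: best P0=NH2 P1=NH0 P2=NH3
Op 6: best P0=NH2 P1=NH0 P2=NH3
Op 7: best P0=NH2 P1=NH0 P2=NH3
Op 8: best P0=NH2 P1=NH0 P2=NH3
Op 9: best P0=NH2 P1=NH0 P2=NH3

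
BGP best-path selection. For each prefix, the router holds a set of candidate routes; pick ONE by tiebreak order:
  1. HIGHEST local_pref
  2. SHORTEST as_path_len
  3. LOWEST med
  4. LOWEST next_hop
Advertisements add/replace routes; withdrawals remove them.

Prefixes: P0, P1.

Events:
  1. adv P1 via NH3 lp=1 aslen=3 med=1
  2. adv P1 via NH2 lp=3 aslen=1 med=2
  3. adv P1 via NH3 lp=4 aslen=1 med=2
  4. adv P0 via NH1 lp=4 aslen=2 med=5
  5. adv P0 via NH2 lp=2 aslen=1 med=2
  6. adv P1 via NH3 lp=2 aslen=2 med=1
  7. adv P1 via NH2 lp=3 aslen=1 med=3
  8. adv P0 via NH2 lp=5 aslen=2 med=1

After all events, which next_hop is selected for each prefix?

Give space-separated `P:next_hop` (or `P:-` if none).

Op 1: best P0=- P1=NH3
Op 2: best P0=- P1=NH2
Op 3: best P0=- P1=NH3
Op 4: best P0=NH1 P1=NH3
Op 5: best P0=NH1 P1=NH3
Op 6: best P0=NH1 P1=NH2
Op 7: best P0=NH1 P1=NH2
Op 8: best P0=NH2 P1=NH2

Answer: P0:NH2 P1:NH2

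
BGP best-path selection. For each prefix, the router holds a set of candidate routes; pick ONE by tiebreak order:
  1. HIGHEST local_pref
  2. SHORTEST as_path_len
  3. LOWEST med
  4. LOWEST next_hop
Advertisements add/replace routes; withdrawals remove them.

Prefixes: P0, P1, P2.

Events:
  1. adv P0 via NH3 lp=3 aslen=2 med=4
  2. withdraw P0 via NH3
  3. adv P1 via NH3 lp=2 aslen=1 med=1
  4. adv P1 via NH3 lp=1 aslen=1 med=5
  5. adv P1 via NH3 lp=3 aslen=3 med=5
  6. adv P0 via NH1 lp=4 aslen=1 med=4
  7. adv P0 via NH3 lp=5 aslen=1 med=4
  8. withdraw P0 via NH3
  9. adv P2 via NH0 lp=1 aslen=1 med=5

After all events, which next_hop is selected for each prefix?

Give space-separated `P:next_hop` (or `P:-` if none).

Op 1: best P0=NH3 P1=- P2=-
Op 2: best P0=- P1=- P2=-
Op 3: best P0=- P1=NH3 P2=-
Op 4: best P0=- P1=NH3 P2=-
Op 5: best P0=- P1=NH3 P2=-
Op 6: best P0=NH1 P1=NH3 P2=-
Op 7: best P0=NH3 P1=NH3 P2=-
Op 8: best P0=NH1 P1=NH3 P2=-
Op 9: best P0=NH1 P1=NH3 P2=NH0

Answer: P0:NH1 P1:NH3 P2:NH0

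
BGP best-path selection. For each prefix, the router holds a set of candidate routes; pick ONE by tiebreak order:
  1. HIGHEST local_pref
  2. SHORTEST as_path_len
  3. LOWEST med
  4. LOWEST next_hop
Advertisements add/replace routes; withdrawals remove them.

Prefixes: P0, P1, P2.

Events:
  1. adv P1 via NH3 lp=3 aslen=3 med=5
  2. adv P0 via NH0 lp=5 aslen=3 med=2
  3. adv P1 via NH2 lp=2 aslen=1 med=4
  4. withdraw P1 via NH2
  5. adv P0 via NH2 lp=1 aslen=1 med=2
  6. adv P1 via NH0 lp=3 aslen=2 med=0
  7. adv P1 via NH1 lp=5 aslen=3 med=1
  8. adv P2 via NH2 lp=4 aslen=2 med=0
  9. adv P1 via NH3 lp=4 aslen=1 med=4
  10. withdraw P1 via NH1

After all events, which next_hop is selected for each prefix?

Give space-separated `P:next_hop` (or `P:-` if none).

Answer: P0:NH0 P1:NH3 P2:NH2

Derivation:
Op 1: best P0=- P1=NH3 P2=-
Op 2: best P0=NH0 P1=NH3 P2=-
Op 3: best P0=NH0 P1=NH3 P2=-
Op 4: best P0=NH0 P1=NH3 P2=-
Op 5: best P0=NH0 P1=NH3 P2=-
Op 6: best P0=NH0 P1=NH0 P2=-
Op 7: best P0=NH0 P1=NH1 P2=-
Op 8: best P0=NH0 P1=NH1 P2=NH2
Op 9: best P0=NH0 P1=NH1 P2=NH2
Op 10: best P0=NH0 P1=NH3 P2=NH2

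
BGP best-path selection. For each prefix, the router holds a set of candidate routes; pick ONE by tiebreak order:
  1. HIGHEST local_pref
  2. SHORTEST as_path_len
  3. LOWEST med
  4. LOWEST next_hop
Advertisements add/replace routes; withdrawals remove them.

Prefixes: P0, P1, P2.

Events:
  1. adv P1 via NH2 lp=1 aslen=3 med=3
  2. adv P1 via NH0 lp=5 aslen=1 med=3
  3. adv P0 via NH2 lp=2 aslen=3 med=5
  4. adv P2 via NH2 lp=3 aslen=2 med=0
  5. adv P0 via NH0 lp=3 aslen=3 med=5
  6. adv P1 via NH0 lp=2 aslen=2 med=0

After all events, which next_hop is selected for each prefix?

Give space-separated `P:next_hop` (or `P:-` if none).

Op 1: best P0=- P1=NH2 P2=-
Op 2: best P0=- P1=NH0 P2=-
Op 3: best P0=NH2 P1=NH0 P2=-
Op 4: best P0=NH2 P1=NH0 P2=NH2
Op 5: best P0=NH0 P1=NH0 P2=NH2
Op 6: best P0=NH0 P1=NH0 P2=NH2

Answer: P0:NH0 P1:NH0 P2:NH2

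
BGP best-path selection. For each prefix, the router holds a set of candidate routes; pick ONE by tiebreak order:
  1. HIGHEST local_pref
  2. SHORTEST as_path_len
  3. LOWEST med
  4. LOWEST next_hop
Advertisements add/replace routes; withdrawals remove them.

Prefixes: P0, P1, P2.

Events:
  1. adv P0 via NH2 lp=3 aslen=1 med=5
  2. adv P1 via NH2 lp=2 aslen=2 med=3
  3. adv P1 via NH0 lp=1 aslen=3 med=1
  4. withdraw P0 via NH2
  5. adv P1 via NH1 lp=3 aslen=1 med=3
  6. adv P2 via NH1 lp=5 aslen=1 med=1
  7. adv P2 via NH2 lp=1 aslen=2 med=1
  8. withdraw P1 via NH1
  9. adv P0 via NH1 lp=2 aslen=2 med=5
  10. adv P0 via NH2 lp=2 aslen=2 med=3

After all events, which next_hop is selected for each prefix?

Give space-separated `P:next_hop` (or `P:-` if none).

Answer: P0:NH2 P1:NH2 P2:NH1

Derivation:
Op 1: best P0=NH2 P1=- P2=-
Op 2: best P0=NH2 P1=NH2 P2=-
Op 3: best P0=NH2 P1=NH2 P2=-
Op 4: best P0=- P1=NH2 P2=-
Op 5: best P0=- P1=NH1 P2=-
Op 6: best P0=- P1=NH1 P2=NH1
Op 7: best P0=- P1=NH1 P2=NH1
Op 8: best P0=- P1=NH2 P2=NH1
Op 9: best P0=NH1 P1=NH2 P2=NH1
Op 10: best P0=NH2 P1=NH2 P2=NH1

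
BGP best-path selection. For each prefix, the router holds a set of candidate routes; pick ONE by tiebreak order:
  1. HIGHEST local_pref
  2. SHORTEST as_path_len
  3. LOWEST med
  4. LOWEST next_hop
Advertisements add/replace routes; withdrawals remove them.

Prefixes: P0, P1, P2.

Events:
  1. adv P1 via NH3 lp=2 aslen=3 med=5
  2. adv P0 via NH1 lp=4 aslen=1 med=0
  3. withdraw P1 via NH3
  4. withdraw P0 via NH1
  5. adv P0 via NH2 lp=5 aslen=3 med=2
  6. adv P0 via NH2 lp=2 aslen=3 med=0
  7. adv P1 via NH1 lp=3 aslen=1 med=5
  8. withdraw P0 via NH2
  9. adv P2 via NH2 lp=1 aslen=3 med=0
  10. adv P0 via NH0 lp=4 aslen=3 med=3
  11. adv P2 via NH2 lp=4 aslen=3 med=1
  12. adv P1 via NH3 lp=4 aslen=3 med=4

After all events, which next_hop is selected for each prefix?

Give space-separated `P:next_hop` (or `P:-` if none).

Op 1: best P0=- P1=NH3 P2=-
Op 2: best P0=NH1 P1=NH3 P2=-
Op 3: best P0=NH1 P1=- P2=-
Op 4: best P0=- P1=- P2=-
Op 5: best P0=NH2 P1=- P2=-
Op 6: best P0=NH2 P1=- P2=-
Op 7: best P0=NH2 P1=NH1 P2=-
Op 8: best P0=- P1=NH1 P2=-
Op 9: best P0=- P1=NH1 P2=NH2
Op 10: best P0=NH0 P1=NH1 P2=NH2
Op 11: best P0=NH0 P1=NH1 P2=NH2
Op 12: best P0=NH0 P1=NH3 P2=NH2

Answer: P0:NH0 P1:NH3 P2:NH2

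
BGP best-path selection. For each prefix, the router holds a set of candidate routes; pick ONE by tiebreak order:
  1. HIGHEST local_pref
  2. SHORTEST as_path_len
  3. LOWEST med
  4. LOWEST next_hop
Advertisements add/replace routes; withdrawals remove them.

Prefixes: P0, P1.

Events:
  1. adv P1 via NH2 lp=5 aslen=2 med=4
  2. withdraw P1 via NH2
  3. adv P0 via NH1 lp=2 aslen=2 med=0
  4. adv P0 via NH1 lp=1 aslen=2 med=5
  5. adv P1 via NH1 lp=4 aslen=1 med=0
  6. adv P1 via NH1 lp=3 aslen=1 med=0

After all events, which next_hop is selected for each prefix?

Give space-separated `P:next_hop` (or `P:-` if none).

Answer: P0:NH1 P1:NH1

Derivation:
Op 1: best P0=- P1=NH2
Op 2: best P0=- P1=-
Op 3: best P0=NH1 P1=-
Op 4: best P0=NH1 P1=-
Op 5: best P0=NH1 P1=NH1
Op 6: best P0=NH1 P1=NH1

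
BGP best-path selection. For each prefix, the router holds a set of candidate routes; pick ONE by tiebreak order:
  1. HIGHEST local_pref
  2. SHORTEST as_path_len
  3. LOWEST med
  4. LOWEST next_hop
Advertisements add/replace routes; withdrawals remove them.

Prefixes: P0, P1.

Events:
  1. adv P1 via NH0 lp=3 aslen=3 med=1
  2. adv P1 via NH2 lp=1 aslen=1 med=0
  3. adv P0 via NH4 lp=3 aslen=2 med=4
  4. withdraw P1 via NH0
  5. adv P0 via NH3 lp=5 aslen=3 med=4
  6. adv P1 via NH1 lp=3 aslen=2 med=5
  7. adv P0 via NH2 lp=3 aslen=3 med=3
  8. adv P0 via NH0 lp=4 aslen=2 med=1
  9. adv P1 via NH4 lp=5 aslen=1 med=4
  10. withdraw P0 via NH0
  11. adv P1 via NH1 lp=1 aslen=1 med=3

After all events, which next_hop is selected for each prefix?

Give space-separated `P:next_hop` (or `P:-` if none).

Answer: P0:NH3 P1:NH4

Derivation:
Op 1: best P0=- P1=NH0
Op 2: best P0=- P1=NH0
Op 3: best P0=NH4 P1=NH0
Op 4: best P0=NH4 P1=NH2
Op 5: best P0=NH3 P1=NH2
Op 6: best P0=NH3 P1=NH1
Op 7: best P0=NH3 P1=NH1
Op 8: best P0=NH3 P1=NH1
Op 9: best P0=NH3 P1=NH4
Op 10: best P0=NH3 P1=NH4
Op 11: best P0=NH3 P1=NH4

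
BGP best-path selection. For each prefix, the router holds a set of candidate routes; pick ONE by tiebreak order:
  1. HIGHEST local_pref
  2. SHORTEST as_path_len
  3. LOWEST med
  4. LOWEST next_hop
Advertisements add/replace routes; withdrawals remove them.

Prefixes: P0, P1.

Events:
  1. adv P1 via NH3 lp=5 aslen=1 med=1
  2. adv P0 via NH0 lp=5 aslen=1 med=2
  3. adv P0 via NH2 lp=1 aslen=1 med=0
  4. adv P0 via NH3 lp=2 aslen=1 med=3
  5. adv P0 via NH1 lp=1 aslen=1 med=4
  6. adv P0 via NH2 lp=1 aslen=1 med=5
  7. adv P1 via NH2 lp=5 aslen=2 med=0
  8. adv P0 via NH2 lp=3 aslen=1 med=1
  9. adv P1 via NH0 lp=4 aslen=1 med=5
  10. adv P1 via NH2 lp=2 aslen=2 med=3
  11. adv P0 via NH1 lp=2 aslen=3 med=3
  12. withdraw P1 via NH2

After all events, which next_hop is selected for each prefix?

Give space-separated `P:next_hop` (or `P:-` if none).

Answer: P0:NH0 P1:NH3

Derivation:
Op 1: best P0=- P1=NH3
Op 2: best P0=NH0 P1=NH3
Op 3: best P0=NH0 P1=NH3
Op 4: best P0=NH0 P1=NH3
Op 5: best P0=NH0 P1=NH3
Op 6: best P0=NH0 P1=NH3
Op 7: best P0=NH0 P1=NH3
Op 8: best P0=NH0 P1=NH3
Op 9: best P0=NH0 P1=NH3
Op 10: best P0=NH0 P1=NH3
Op 11: best P0=NH0 P1=NH3
Op 12: best P0=NH0 P1=NH3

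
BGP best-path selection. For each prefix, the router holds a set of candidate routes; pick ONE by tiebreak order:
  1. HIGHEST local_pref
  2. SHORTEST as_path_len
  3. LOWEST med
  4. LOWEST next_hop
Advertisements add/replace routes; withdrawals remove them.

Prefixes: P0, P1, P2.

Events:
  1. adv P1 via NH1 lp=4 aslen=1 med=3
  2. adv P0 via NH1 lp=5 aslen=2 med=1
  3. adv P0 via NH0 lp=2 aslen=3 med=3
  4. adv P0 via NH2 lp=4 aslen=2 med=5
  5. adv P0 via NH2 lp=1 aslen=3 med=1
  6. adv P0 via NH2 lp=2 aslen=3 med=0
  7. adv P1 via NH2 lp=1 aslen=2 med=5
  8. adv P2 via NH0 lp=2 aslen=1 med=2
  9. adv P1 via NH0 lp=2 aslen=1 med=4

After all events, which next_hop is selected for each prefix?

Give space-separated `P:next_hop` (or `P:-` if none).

Op 1: best P0=- P1=NH1 P2=-
Op 2: best P0=NH1 P1=NH1 P2=-
Op 3: best P0=NH1 P1=NH1 P2=-
Op 4: best P0=NH1 P1=NH1 P2=-
Op 5: best P0=NH1 P1=NH1 P2=-
Op 6: best P0=NH1 P1=NH1 P2=-
Op 7: best P0=NH1 P1=NH1 P2=-
Op 8: best P0=NH1 P1=NH1 P2=NH0
Op 9: best P0=NH1 P1=NH1 P2=NH0

Answer: P0:NH1 P1:NH1 P2:NH0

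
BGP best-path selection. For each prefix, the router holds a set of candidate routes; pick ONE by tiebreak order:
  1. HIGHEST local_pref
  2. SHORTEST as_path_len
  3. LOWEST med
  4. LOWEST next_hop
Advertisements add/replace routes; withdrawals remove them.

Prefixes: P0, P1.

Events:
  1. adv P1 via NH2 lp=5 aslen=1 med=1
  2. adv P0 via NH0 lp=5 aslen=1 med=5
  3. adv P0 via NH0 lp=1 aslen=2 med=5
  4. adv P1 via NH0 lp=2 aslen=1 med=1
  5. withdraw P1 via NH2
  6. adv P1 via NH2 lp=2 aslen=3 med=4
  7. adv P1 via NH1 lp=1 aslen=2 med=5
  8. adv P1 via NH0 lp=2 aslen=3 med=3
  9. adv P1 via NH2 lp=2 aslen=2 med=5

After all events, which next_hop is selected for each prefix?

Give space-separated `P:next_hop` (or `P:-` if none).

Answer: P0:NH0 P1:NH2

Derivation:
Op 1: best P0=- P1=NH2
Op 2: best P0=NH0 P1=NH2
Op 3: best P0=NH0 P1=NH2
Op 4: best P0=NH0 P1=NH2
Op 5: best P0=NH0 P1=NH0
Op 6: best P0=NH0 P1=NH0
Op 7: best P0=NH0 P1=NH0
Op 8: best P0=NH0 P1=NH0
Op 9: best P0=NH0 P1=NH2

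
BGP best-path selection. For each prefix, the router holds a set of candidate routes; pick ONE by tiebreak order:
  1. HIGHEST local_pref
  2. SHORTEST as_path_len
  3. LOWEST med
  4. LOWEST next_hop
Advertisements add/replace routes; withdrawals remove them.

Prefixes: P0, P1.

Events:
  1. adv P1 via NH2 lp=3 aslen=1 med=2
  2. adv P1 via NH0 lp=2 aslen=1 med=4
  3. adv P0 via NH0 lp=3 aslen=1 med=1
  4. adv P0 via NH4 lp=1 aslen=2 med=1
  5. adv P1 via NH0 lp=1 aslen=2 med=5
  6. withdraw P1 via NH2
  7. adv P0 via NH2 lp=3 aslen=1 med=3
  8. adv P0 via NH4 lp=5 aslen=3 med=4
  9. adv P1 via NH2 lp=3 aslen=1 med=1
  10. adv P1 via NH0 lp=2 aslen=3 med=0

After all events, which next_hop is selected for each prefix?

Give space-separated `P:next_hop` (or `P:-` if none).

Answer: P0:NH4 P1:NH2

Derivation:
Op 1: best P0=- P1=NH2
Op 2: best P0=- P1=NH2
Op 3: best P0=NH0 P1=NH2
Op 4: best P0=NH0 P1=NH2
Op 5: best P0=NH0 P1=NH2
Op 6: best P0=NH0 P1=NH0
Op 7: best P0=NH0 P1=NH0
Op 8: best P0=NH4 P1=NH0
Op 9: best P0=NH4 P1=NH2
Op 10: best P0=NH4 P1=NH2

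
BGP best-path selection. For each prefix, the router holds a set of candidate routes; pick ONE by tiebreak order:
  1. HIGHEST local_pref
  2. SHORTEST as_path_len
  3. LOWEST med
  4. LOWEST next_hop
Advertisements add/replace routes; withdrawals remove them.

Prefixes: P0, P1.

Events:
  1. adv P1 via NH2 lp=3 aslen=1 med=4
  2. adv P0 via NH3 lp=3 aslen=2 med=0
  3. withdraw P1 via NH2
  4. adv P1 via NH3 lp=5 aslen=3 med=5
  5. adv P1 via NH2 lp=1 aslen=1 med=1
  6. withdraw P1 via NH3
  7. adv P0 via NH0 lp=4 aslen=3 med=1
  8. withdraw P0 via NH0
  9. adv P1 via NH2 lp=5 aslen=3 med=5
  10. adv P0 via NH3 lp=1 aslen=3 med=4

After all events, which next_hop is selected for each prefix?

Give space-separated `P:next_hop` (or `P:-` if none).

Answer: P0:NH3 P1:NH2

Derivation:
Op 1: best P0=- P1=NH2
Op 2: best P0=NH3 P1=NH2
Op 3: best P0=NH3 P1=-
Op 4: best P0=NH3 P1=NH3
Op 5: best P0=NH3 P1=NH3
Op 6: best P0=NH3 P1=NH2
Op 7: best P0=NH0 P1=NH2
Op 8: best P0=NH3 P1=NH2
Op 9: best P0=NH3 P1=NH2
Op 10: best P0=NH3 P1=NH2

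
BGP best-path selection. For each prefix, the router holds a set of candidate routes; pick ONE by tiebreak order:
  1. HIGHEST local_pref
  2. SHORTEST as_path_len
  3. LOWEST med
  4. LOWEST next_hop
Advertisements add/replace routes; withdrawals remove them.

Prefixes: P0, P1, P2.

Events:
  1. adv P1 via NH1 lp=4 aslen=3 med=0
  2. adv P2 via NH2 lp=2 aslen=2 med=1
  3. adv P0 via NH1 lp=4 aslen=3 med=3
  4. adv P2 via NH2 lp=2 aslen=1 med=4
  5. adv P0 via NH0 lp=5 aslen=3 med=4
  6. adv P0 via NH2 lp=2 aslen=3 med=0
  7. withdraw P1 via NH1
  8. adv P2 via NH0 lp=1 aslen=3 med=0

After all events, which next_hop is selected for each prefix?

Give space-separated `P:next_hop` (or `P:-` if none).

Op 1: best P0=- P1=NH1 P2=-
Op 2: best P0=- P1=NH1 P2=NH2
Op 3: best P0=NH1 P1=NH1 P2=NH2
Op 4: best P0=NH1 P1=NH1 P2=NH2
Op 5: best P0=NH0 P1=NH1 P2=NH2
Op 6: best P0=NH0 P1=NH1 P2=NH2
Op 7: best P0=NH0 P1=- P2=NH2
Op 8: best P0=NH0 P1=- P2=NH2

Answer: P0:NH0 P1:- P2:NH2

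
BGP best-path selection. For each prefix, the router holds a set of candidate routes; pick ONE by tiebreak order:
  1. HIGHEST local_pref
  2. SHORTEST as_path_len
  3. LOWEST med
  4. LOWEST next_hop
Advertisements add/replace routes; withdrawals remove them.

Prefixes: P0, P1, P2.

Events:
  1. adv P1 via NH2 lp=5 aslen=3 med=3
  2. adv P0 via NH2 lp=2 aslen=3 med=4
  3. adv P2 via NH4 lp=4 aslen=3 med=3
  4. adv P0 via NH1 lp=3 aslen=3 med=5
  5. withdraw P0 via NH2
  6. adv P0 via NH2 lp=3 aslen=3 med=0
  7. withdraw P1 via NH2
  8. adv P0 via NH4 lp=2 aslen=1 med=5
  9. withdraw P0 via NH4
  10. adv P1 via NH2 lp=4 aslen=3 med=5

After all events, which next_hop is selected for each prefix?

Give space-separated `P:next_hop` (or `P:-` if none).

Op 1: best P0=- P1=NH2 P2=-
Op 2: best P0=NH2 P1=NH2 P2=-
Op 3: best P0=NH2 P1=NH2 P2=NH4
Op 4: best P0=NH1 P1=NH2 P2=NH4
Op 5: best P0=NH1 P1=NH2 P2=NH4
Op 6: best P0=NH2 P1=NH2 P2=NH4
Op 7: best P0=NH2 P1=- P2=NH4
Op 8: best P0=NH2 P1=- P2=NH4
Op 9: best P0=NH2 P1=- P2=NH4
Op 10: best P0=NH2 P1=NH2 P2=NH4

Answer: P0:NH2 P1:NH2 P2:NH4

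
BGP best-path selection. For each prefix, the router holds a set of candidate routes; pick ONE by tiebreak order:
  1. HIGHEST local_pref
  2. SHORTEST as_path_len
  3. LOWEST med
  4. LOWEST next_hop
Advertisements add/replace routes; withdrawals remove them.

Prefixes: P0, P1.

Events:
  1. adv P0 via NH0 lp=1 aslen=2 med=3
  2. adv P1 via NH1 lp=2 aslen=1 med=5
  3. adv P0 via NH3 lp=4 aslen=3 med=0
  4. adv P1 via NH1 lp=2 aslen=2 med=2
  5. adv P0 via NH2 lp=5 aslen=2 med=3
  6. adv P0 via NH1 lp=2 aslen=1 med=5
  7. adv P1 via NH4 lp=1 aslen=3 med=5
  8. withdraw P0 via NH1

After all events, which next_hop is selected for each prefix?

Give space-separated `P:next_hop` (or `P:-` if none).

Answer: P0:NH2 P1:NH1

Derivation:
Op 1: best P0=NH0 P1=-
Op 2: best P0=NH0 P1=NH1
Op 3: best P0=NH3 P1=NH1
Op 4: best P0=NH3 P1=NH1
Op 5: best P0=NH2 P1=NH1
Op 6: best P0=NH2 P1=NH1
Op 7: best P0=NH2 P1=NH1
Op 8: best P0=NH2 P1=NH1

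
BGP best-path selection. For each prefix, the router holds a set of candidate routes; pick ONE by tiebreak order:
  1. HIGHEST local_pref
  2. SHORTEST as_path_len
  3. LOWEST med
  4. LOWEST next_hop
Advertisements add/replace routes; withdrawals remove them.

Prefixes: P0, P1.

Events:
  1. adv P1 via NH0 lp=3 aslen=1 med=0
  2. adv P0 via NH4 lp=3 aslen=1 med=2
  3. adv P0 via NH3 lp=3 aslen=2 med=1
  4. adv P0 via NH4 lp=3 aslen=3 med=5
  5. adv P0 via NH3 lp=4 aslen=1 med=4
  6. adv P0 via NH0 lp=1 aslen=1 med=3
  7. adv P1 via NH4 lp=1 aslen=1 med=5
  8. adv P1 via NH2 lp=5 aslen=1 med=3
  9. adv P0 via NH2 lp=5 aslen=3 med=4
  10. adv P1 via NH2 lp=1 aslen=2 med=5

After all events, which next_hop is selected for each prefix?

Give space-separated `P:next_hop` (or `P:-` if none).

Op 1: best P0=- P1=NH0
Op 2: best P0=NH4 P1=NH0
Op 3: best P0=NH4 P1=NH0
Op 4: best P0=NH3 P1=NH0
Op 5: best P0=NH3 P1=NH0
Op 6: best P0=NH3 P1=NH0
Op 7: best P0=NH3 P1=NH0
Op 8: best P0=NH3 P1=NH2
Op 9: best P0=NH2 P1=NH2
Op 10: best P0=NH2 P1=NH0

Answer: P0:NH2 P1:NH0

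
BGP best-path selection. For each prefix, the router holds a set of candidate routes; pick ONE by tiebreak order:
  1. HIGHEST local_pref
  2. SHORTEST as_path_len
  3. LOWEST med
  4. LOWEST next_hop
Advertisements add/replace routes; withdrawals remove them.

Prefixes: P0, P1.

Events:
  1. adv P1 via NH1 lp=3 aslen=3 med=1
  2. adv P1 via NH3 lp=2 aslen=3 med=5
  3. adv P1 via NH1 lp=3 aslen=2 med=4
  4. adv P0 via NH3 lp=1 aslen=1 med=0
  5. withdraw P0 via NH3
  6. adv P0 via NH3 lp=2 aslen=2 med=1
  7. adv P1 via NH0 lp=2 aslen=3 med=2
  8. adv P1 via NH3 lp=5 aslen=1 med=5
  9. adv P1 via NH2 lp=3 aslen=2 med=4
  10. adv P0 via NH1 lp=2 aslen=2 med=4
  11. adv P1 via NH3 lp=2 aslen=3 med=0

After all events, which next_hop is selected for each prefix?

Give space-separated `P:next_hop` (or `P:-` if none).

Answer: P0:NH3 P1:NH1

Derivation:
Op 1: best P0=- P1=NH1
Op 2: best P0=- P1=NH1
Op 3: best P0=- P1=NH1
Op 4: best P0=NH3 P1=NH1
Op 5: best P0=- P1=NH1
Op 6: best P0=NH3 P1=NH1
Op 7: best P0=NH3 P1=NH1
Op 8: best P0=NH3 P1=NH3
Op 9: best P0=NH3 P1=NH3
Op 10: best P0=NH3 P1=NH3
Op 11: best P0=NH3 P1=NH1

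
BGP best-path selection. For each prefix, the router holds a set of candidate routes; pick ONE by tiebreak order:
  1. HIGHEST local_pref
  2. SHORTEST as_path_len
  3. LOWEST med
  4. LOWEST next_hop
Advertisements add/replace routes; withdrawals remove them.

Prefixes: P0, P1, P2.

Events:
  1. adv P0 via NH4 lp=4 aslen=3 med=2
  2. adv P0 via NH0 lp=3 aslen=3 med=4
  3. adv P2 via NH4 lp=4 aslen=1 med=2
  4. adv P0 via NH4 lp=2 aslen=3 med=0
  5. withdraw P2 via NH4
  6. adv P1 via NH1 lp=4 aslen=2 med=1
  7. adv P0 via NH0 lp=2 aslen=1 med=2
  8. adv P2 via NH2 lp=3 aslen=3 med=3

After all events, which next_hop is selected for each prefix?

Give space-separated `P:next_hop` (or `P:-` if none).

Op 1: best P0=NH4 P1=- P2=-
Op 2: best P0=NH4 P1=- P2=-
Op 3: best P0=NH4 P1=- P2=NH4
Op 4: best P0=NH0 P1=- P2=NH4
Op 5: best P0=NH0 P1=- P2=-
Op 6: best P0=NH0 P1=NH1 P2=-
Op 7: best P0=NH0 P1=NH1 P2=-
Op 8: best P0=NH0 P1=NH1 P2=NH2

Answer: P0:NH0 P1:NH1 P2:NH2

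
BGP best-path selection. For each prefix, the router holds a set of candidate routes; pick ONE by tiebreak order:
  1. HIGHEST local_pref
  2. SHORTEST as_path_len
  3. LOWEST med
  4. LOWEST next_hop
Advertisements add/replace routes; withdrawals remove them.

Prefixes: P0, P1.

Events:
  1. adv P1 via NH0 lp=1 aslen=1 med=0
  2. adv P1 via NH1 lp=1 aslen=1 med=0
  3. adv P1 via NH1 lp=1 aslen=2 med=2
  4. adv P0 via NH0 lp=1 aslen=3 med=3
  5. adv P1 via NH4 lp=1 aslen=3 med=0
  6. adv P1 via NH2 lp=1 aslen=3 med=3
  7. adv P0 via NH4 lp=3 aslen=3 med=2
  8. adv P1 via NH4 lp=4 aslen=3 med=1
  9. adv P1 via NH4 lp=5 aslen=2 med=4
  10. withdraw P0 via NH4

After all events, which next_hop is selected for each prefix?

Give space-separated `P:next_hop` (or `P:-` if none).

Answer: P0:NH0 P1:NH4

Derivation:
Op 1: best P0=- P1=NH0
Op 2: best P0=- P1=NH0
Op 3: best P0=- P1=NH0
Op 4: best P0=NH0 P1=NH0
Op 5: best P0=NH0 P1=NH0
Op 6: best P0=NH0 P1=NH0
Op 7: best P0=NH4 P1=NH0
Op 8: best P0=NH4 P1=NH4
Op 9: best P0=NH4 P1=NH4
Op 10: best P0=NH0 P1=NH4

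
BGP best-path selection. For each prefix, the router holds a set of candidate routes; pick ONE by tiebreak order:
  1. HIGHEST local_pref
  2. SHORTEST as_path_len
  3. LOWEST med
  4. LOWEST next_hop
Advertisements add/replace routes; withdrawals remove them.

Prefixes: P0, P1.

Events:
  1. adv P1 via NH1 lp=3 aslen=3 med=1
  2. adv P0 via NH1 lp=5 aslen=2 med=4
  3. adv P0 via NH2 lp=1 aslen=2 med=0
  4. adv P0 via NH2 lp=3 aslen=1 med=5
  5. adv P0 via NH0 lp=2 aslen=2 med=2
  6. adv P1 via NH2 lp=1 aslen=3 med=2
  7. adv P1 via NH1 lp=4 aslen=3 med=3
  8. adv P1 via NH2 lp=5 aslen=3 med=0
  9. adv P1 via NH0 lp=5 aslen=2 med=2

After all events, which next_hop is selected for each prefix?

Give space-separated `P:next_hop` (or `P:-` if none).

Op 1: best P0=- P1=NH1
Op 2: best P0=NH1 P1=NH1
Op 3: best P0=NH1 P1=NH1
Op 4: best P0=NH1 P1=NH1
Op 5: best P0=NH1 P1=NH1
Op 6: best P0=NH1 P1=NH1
Op 7: best P0=NH1 P1=NH1
Op 8: best P0=NH1 P1=NH2
Op 9: best P0=NH1 P1=NH0

Answer: P0:NH1 P1:NH0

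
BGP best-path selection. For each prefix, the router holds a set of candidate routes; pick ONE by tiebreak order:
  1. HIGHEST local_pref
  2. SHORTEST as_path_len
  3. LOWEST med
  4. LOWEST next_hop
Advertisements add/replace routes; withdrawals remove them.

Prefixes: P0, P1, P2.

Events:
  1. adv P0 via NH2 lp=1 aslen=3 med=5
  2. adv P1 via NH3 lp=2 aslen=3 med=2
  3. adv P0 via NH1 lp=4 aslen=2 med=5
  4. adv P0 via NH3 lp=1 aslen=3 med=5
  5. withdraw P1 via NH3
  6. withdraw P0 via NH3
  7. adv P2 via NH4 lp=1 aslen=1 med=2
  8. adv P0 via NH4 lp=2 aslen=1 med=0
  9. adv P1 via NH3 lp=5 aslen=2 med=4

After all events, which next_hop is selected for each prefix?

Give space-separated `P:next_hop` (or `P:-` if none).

Answer: P0:NH1 P1:NH3 P2:NH4

Derivation:
Op 1: best P0=NH2 P1=- P2=-
Op 2: best P0=NH2 P1=NH3 P2=-
Op 3: best P0=NH1 P1=NH3 P2=-
Op 4: best P0=NH1 P1=NH3 P2=-
Op 5: best P0=NH1 P1=- P2=-
Op 6: best P0=NH1 P1=- P2=-
Op 7: best P0=NH1 P1=- P2=NH4
Op 8: best P0=NH1 P1=- P2=NH4
Op 9: best P0=NH1 P1=NH3 P2=NH4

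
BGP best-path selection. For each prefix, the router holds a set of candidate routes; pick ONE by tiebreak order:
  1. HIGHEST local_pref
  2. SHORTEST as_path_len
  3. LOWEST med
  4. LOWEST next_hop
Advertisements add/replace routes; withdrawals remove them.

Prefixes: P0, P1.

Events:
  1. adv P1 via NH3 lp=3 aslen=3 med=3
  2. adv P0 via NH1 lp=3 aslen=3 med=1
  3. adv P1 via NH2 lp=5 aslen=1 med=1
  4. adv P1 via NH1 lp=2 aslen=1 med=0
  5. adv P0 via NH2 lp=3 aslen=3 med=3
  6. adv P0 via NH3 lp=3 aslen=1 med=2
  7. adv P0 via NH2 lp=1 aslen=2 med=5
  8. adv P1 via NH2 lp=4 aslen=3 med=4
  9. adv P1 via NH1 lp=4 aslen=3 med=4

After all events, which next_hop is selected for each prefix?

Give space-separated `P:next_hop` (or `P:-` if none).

Answer: P0:NH3 P1:NH1

Derivation:
Op 1: best P0=- P1=NH3
Op 2: best P0=NH1 P1=NH3
Op 3: best P0=NH1 P1=NH2
Op 4: best P0=NH1 P1=NH2
Op 5: best P0=NH1 P1=NH2
Op 6: best P0=NH3 P1=NH2
Op 7: best P0=NH3 P1=NH2
Op 8: best P0=NH3 P1=NH2
Op 9: best P0=NH3 P1=NH1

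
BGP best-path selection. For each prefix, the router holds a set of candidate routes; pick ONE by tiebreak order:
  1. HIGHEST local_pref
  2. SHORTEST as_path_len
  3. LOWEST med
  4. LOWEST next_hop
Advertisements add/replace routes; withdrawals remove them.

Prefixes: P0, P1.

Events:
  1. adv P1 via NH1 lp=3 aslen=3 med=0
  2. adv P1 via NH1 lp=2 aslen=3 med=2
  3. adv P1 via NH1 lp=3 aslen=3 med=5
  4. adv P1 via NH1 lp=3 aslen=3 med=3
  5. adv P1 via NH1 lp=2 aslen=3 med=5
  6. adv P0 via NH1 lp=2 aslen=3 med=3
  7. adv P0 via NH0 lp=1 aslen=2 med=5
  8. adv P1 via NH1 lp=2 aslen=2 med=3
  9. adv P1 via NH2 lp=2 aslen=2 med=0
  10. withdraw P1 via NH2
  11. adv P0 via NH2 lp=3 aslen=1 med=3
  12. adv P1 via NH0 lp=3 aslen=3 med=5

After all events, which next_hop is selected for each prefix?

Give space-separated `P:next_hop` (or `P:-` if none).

Answer: P0:NH2 P1:NH0

Derivation:
Op 1: best P0=- P1=NH1
Op 2: best P0=- P1=NH1
Op 3: best P0=- P1=NH1
Op 4: best P0=- P1=NH1
Op 5: best P0=- P1=NH1
Op 6: best P0=NH1 P1=NH1
Op 7: best P0=NH1 P1=NH1
Op 8: best P0=NH1 P1=NH1
Op 9: best P0=NH1 P1=NH2
Op 10: best P0=NH1 P1=NH1
Op 11: best P0=NH2 P1=NH1
Op 12: best P0=NH2 P1=NH0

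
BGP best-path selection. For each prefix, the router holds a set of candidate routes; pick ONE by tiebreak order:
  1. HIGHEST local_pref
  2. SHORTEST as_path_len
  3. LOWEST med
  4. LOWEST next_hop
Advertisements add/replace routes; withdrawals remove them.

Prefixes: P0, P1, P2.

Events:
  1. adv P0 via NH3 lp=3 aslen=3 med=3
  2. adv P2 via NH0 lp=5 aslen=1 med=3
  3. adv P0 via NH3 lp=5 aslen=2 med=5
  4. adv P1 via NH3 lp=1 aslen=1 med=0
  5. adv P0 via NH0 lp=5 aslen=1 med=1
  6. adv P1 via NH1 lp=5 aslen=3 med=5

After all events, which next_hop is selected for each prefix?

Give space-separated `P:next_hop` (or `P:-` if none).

Answer: P0:NH0 P1:NH1 P2:NH0

Derivation:
Op 1: best P0=NH3 P1=- P2=-
Op 2: best P0=NH3 P1=- P2=NH0
Op 3: best P0=NH3 P1=- P2=NH0
Op 4: best P0=NH3 P1=NH3 P2=NH0
Op 5: best P0=NH0 P1=NH3 P2=NH0
Op 6: best P0=NH0 P1=NH1 P2=NH0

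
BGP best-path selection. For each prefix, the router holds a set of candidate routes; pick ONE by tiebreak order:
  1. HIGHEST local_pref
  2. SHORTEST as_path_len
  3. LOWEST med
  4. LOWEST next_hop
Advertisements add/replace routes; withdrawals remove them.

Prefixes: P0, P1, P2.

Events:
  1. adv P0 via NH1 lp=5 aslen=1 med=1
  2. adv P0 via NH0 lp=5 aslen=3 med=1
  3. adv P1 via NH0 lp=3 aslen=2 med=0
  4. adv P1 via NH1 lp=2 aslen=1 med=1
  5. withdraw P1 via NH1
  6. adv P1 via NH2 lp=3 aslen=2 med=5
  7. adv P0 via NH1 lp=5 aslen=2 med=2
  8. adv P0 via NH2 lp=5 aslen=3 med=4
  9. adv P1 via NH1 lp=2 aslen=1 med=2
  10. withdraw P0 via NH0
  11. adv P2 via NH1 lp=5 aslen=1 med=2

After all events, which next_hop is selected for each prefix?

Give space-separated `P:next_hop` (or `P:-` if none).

Answer: P0:NH1 P1:NH0 P2:NH1

Derivation:
Op 1: best P0=NH1 P1=- P2=-
Op 2: best P0=NH1 P1=- P2=-
Op 3: best P0=NH1 P1=NH0 P2=-
Op 4: best P0=NH1 P1=NH0 P2=-
Op 5: best P0=NH1 P1=NH0 P2=-
Op 6: best P0=NH1 P1=NH0 P2=-
Op 7: best P0=NH1 P1=NH0 P2=-
Op 8: best P0=NH1 P1=NH0 P2=-
Op 9: best P0=NH1 P1=NH0 P2=-
Op 10: best P0=NH1 P1=NH0 P2=-
Op 11: best P0=NH1 P1=NH0 P2=NH1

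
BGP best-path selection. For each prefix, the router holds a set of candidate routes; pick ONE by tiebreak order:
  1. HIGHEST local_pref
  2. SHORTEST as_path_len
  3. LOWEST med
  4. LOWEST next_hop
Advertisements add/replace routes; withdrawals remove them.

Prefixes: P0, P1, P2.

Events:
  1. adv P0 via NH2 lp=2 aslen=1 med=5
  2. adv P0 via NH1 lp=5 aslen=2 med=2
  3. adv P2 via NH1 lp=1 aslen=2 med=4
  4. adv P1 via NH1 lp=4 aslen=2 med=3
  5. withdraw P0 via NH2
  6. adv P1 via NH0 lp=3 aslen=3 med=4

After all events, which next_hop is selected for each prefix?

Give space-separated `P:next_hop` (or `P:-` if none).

Answer: P0:NH1 P1:NH1 P2:NH1

Derivation:
Op 1: best P0=NH2 P1=- P2=-
Op 2: best P0=NH1 P1=- P2=-
Op 3: best P0=NH1 P1=- P2=NH1
Op 4: best P0=NH1 P1=NH1 P2=NH1
Op 5: best P0=NH1 P1=NH1 P2=NH1
Op 6: best P0=NH1 P1=NH1 P2=NH1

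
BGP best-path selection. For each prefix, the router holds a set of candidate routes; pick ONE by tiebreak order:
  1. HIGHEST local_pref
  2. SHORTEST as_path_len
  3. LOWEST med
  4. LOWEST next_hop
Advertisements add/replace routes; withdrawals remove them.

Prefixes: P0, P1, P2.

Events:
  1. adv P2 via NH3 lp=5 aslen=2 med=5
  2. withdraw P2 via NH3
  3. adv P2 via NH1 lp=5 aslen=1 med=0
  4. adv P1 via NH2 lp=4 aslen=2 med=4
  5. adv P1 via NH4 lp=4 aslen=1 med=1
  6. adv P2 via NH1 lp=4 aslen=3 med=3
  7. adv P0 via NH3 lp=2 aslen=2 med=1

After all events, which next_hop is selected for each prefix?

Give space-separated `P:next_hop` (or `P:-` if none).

Op 1: best P0=- P1=- P2=NH3
Op 2: best P0=- P1=- P2=-
Op 3: best P0=- P1=- P2=NH1
Op 4: best P0=- P1=NH2 P2=NH1
Op 5: best P0=- P1=NH4 P2=NH1
Op 6: best P0=- P1=NH4 P2=NH1
Op 7: best P0=NH3 P1=NH4 P2=NH1

Answer: P0:NH3 P1:NH4 P2:NH1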